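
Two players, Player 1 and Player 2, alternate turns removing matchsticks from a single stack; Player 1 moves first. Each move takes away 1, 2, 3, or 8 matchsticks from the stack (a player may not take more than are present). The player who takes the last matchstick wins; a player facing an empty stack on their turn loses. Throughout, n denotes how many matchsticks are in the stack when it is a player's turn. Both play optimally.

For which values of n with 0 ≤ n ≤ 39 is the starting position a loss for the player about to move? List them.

0, 4, 9, 13, 18, 22, 27, 31, 36

Use the standard recursion: the mover loses at a terminal position; elsewhere, the mover wins exactly when some move hands the opponent an L position.
n=0: no move → L
n=1: can move to 0, which is L ⇒ W
n=2: can move to 0, which is L ⇒ W
n=3: can move to 0, which is L ⇒ W
n=4: moves to 3(W), 2(W), 1(W); every one is W ⇒ L
n=5: can move to 4, which is L ⇒ W
n=6: can move to 4, which is L ⇒ W
n=7: can move to 4, which is L ⇒ W
n=8: can move to 0, which is L ⇒ W
n=9: moves to 8(W), 7(W), 6(W), 1(W); every one is W ⇒ L
n=10: can move to 9, which is L ⇒ W
n=11: can move to 9, which is L ⇒ W
n=12: can move to 9, which is L ⇒ W
n=13: moves to 12(W), 11(W), 10(W), 5(W); every one is W ⇒ L
n=14: can move to 13, which is L ⇒ W
n=15: can move to 13, which is L ⇒ W
n=16: can move to 13, which is L ⇒ W
n=17: can move to 9, which is L ⇒ W
n=18: moves to 17(W), 16(W), 15(W), 10(W); every one is W ⇒ L
n=19: can move to 18, which is L ⇒ W
n=20: can move to 18, which is L ⇒ W
n=21: can move to 18, which is L ⇒ W
n=22: moves to 21(W), 20(W), 19(W), 14(W); every one is W ⇒ L
n=23: can move to 22, which is L ⇒ W
n=24: can move to 22, which is L ⇒ W
n=25: can move to 22, which is L ⇒ W
n=26: can move to 18, which is L ⇒ W
n=27: moves to 26(W), 25(W), 24(W), 19(W); every one is W ⇒ L
n=28: can move to 27, which is L ⇒ W
n=29: can move to 27, which is L ⇒ W
n=30: can move to 27, which is L ⇒ W
n=31: moves to 30(W), 29(W), 28(W), 23(W); every one is W ⇒ L
n=32: can move to 31, which is L ⇒ W
n=33: can move to 31, which is L ⇒ W
n=34: can move to 31, which is L ⇒ W
n=35: can move to 27, which is L ⇒ W
n=36: moves to 35(W), 34(W), 33(W), 28(W); every one is W ⇒ L
n=37: can move to 36, which is L ⇒ W
n=38: can move to 36, which is L ⇒ W
n=39: can move to 36, which is L ⇒ W
The losing starting values of n are exactly the entries labelled L in this table (9 of them).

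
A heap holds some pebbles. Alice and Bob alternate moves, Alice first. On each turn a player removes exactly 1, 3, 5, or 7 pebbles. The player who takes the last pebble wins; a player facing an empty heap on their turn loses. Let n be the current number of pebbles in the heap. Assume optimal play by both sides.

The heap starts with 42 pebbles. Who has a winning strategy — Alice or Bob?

Bob wins.

Use the standard recursion: the mover loses at a terminal position; elsewhere, the mover wins exactly when some move hands the opponent an L position.
n=0: no move → L
n=1: W (go to 0, an L position)
n=2: L (sole option 1(W) is W)
n=3: W (go to 2, an L position)
n=4: L (options 3(W), 1(W) are all W)
n=5: W (go to 4, an L position)
n=6: L (options 5(W), 3(W), 1(W) are all W)
n=7: W (go to 6, an L position)
n=8: L (options 7(W), 5(W), 3(W), 1(W) are all W)
n=9: W (go to 8, an L position)
n=10: L (options 9(W), 7(W), 5(W), 3(W) are all W)
n=11: W (go to 10, an L position)
n=12: L (options 11(W), 9(W), 7(W), 5(W) are all W)
n=13: W (go to 12, an L position)
n=14: L (options 13(W), 11(W), 9(W), 7(W) are all W)
n=15: W (go to 14, an L position)
n=16: L (options 15(W), 13(W), 11(W), 9(W) are all W)
n=17: W (go to 16, an L position)
n=18: L (options 17(W), 15(W), 13(W), 11(W) are all W)
n=19: W (go to 18, an L position)
n=20: L (options 19(W), 17(W), 15(W), 13(W) are all W)
n=21: W (go to 20, an L position)
n=22: L (options 21(W), 19(W), 17(W), 15(W) are all W)
n=23: W (go to 22, an L position)
n=24: L (options 23(W), 21(W), 19(W), 17(W) are all W)
n=25: W (go to 24, an L position)
n=26: L (options 25(W), 23(W), 21(W), 19(W) are all W)
n=27: W (go to 26, an L position)
n=28: L (options 27(W), 25(W), 23(W), 21(W) are all W)
n=29: W (go to 28, an L position)
n=30: L (options 29(W), 27(W), 25(W), 23(W) are all W)
n=31: W (go to 30, an L position)
n=32: L (options 31(W), 29(W), 27(W), 25(W) are all W)
n=33: W (go to 32, an L position)
n=34: L (options 33(W), 31(W), 29(W), 27(W) are all W)
n=35: W (go to 34, an L position)
n=36: L (options 35(W), 33(W), 31(W), 29(W) are all W)
n=37: W (go to 36, an L position)
n=38: L (options 37(W), 35(W), 33(W), 31(W) are all W)
n=39: W (go to 38, an L position)
n=40: L (options 39(W), 37(W), 35(W), 33(W) are all W)
n=41: W (go to 40, an L position)
n=42: L (options 41(W), 39(W), 37(W), 35(W) are all W)
Every move from 42 reaches a W position, so the mover loses.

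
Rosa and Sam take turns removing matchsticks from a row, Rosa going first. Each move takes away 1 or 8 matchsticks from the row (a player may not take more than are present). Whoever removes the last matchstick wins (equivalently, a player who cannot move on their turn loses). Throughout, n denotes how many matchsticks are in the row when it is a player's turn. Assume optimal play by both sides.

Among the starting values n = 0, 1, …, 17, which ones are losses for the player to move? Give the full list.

Build the W/L table. Terminal = L. A non-terminal position is W if it has a move to some L; otherwise it is L.
n=0: no move → L
n=1: W (go to 0, an L position)
n=2: L (sole option 1(W) is W)
n=3: W (go to 2, an L position)
n=4: L (sole option 3(W) is W)
n=5: W (go to 4, an L position)
n=6: L (sole option 5(W) is W)
n=7: W (go to 6, an L position)
n=8: W (go to 0, an L position)
n=9: L (options 8(W), 1(W) are all W)
n=10: W (go to 9, an L position)
n=11: L (options 10(W), 3(W) are all W)
n=12: W (go to 11, an L position)
n=13: L (options 12(W), 5(W) are all W)
n=14: W (go to 13, an L position)
n=15: L (options 14(W), 7(W) are all W)
n=16: W (go to 15, an L position)
n=17: W (go to 9, an L position)
Reading off the rows marked L gives the requested list; there are 8 such values of n.

0, 2, 4, 6, 9, 11, 13, 15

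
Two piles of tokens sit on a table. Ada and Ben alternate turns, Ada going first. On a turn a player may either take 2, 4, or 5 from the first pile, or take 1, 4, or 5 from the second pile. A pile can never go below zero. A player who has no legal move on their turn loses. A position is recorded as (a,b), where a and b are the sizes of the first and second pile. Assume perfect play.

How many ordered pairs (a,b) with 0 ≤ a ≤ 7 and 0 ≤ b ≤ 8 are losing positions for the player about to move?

Compute win/loss labels from the base case upward. A position with no move is L. Any other position is W if it can reach an L in one move, else L.
Every move lowers a or b (never raises either), so fill the grid row by row in increasing a, and left to right within a row: each cell's successors are then already labelled.
      b=0  b=1  b=2  b=3  b=4  b=5  b=6  b=7  b=8
a=0:    L    W    L    W    W    W    W    W    L
a=1:    L    W    L    W    W    W    W    W    L
a=2:    W    L    W    L    W    W    W    W    W
a=3:    W    L    W    L    W    W    W    W    W
a=4:    W    W    W    W    L    W    L    W    W
a=5:    W    W    W    W    L    W    L    W    W
a=6:    W    W    W    W    W    L    W    L    W
a=7:    L    W    L    W    W    W    W    W    L
Cells with no legal move (terminal, hence L): (0,0), (1,0).
The remaining L cells, each justified by listing all of its moves:
(0,2): the only move is to (0,1)(W), a W ⇒ L
(0,8): moves to (0,7)(W), (0,4)(W), (0,3)(W); every one is W ⇒ L
(1,2): the only move is to (1,1)(W), a W ⇒ L
(1,8): moves to (1,7)(W), (1,4)(W), (1,3)(W); every one is W ⇒ L
(2,1): moves to (0,1)(W), (2,0)(W); every one is W ⇒ L
(2,3): moves to (0,3)(W), (2,2)(W); every one is W ⇒ L
(3,1): moves to (1,1)(W), (3,0)(W); every one is W ⇒ L
(3,3): moves to (1,3)(W), (3,2)(W); every one is W ⇒ L
(4,4): moves to (2,4)(W), (0,4)(W), (4,3)(W), (4,0)(W); every one is W ⇒ L
(4,6): moves to (2,6)(W), (0,6)(W), (4,5)(W), (4,2)(W), (4,1)(W); every one is W ⇒ L
(5,4): moves to (3,4)(W), (1,4)(W), (0,4)(W), (5,3)(W), (5,0)(W); every one is W ⇒ L
(5,6): moves to (3,6)(W), (1,6)(W), (0,6)(W), (5,5)(W), (5,2)(W), (5,1)(W); every one is W ⇒ L
(6,5): moves to (4,5)(W), (2,5)(W), (1,5)(W), (6,4)(W), (6,1)(W), (6,0)(W); every one is W ⇒ L
(6,7): moves to (4,7)(W), (2,7)(W), (1,7)(W), (6,6)(W), (6,3)(W), (6,2)(W); every one is W ⇒ L
(7,0): moves to (5,0)(W), (3,0)(W), (2,0)(W); every one is W ⇒ L
(7,2): moves to (5,2)(W), (3,2)(W), (2,2)(W), (7,1)(W); every one is W ⇒ L
(7,8): moves to (5,8)(W), (3,8)(W), (2,8)(W), (7,7)(W), (7,4)(W), (7,3)(W); every one is W ⇒ L
Every other cell has at least one move into one of the L cells above, so it is W.
L cells per row: a=0: 3, a=1: 3, a=2: 2, a=3: 2, a=4: 2, a=5: 2, a=6: 2, a=7: 3; total 19.

19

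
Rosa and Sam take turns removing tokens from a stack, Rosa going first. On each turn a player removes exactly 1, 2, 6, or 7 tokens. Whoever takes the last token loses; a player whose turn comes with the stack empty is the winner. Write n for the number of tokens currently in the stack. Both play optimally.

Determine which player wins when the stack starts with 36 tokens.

Sam wins.

Label each position W (a win for the player to move) or L (a loss). A position with no legal move is W; any other position is W exactly when some move reaches an L, and L when every move reaches a W.
n=0: no move; the opponent has just taken the last token and therefore loses → W
n=1: the only move is to 0(W), a W ⇒ L
n=2: can move to 1, which is L ⇒ W
n=3: can move to 1, which is L ⇒ W
n=4: moves to 3(W), 2(W); every one is W ⇒ L
n=5: can move to 4, which is L ⇒ W
n=6: can move to 4, which is L ⇒ W
n=7: can move to 1, which is L ⇒ W
n=8: can move to 1, which is L ⇒ W
n=9: moves to 8(W), 7(W), 3(W), 2(W); every one is W ⇒ L
n=10: can move to 9, which is L ⇒ W
n=11: can move to 9, which is L ⇒ W
n=12: moves to 11(W), 10(W), 6(W), 5(W); every one is W ⇒ L
n=13: can move to 12, which is L ⇒ W
n=14: can move to 12, which is L ⇒ W
n=15: can move to 9, which is L ⇒ W
n=16: can move to 9, which is L ⇒ W
n=17: moves to 16(W), 15(W), 11(W), 10(W); every one is W ⇒ L
n=18: can move to 17, which is L ⇒ W
n=19: can move to 17, which is L ⇒ W
n=20: moves to 19(W), 18(W), 14(W), 13(W); every one is W ⇒ L
n=21: can move to 20, which is L ⇒ W
n=22: can move to 20, which is L ⇒ W
n=23: can move to 17, which is L ⇒ W
n=24: can move to 17, which is L ⇒ W
n=25: moves to 24(W), 23(W), 19(W), 18(W); every one is W ⇒ L
n=26: can move to 25, which is L ⇒ W
n=27: can move to 25, which is L ⇒ W
n=28: moves to 27(W), 26(W), 22(W), 21(W); every one is W ⇒ L
n=29: can move to 28, which is L ⇒ W
n=30: can move to 28, which is L ⇒ W
n=31: can move to 25, which is L ⇒ W
n=32: can move to 25, which is L ⇒ W
n=33: moves to 32(W), 31(W), 27(W), 26(W); every one is W ⇒ L
n=34: can move to 33, which is L ⇒ W
n=35: can move to 33, which is L ⇒ W
n=36: moves to 35(W), 34(W), 30(W), 29(W); every one is W ⇒ L
The starting position 36 is L: whatever Rosa does, the opponent receives a W position.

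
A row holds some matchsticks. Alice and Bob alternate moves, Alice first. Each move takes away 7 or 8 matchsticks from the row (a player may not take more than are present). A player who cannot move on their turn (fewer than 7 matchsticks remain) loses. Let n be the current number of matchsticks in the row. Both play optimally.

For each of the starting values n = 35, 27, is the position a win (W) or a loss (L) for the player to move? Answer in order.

Classify positions by backward induction: terminal positions (no move available) are L. From any other position, the mover wins iff some move reaches an L.
n=0: no move → L
n=1: no move → L
n=2: no move → L
n=3: no move → L
n=4: no move → L
n=5: no move → L
n=6: no move → L
n=7: →0(L), so W
n=8: →1(L), so W
n=9: →2(L), so W
n=10: →3(L), so W
n=11: →4(L), so W
n=12: →5(L), so W
n=13: →6(L), so W
n=14: →6(L), so W
n=15: →8(W), 7(W) — all W, so L
n=16: →9(W), 8(W) — all W, so L
n=17: →10(W), 9(W) — all W, so L
n=18: →11(W), 10(W) — all W, so L
n=19: →12(W), 11(W) — all W, so L
n=20: →13(W), 12(W) — all W, so L
n=21: →14(W), 13(W) — all W, so L
n=22: →15(L), so W
n=23: →16(L), so W
n=24: →17(L), so W
n=25: →18(L), so W
n=26: →19(L), so W
n=27: →20(L), so W
n=28: →21(L), so W
n=29: →21(L), so W
n=30: →23(W), 22(W) — all W, so L
n=31: →24(W), 23(W) — all W, so L
n=32: →25(W), 24(W) — all W, so L
n=33: →26(W), 25(W) — all W, so L
n=34: →27(W), 26(W) — all W, so L
n=35: →28(W), 27(W) — all W, so L

35: L, 27: W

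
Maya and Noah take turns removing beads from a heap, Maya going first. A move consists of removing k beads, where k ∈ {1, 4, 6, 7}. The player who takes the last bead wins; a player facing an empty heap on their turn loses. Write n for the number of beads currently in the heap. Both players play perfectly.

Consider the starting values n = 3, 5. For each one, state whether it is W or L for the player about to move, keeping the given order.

3: W, 5: L

Label each position W (a win for the player to move) or L (a loss). A position with no legal move is L; any other position is W exactly when some move reaches an L, and L when every move reaches a W.
n=0: no move → L
n=1: W (go to 0, an L position)
n=2: L (sole option 1(W) is W)
n=3: W (go to 2, an L position)
n=4: W (go to 0, an L position)
n=5: L (options 4(W), 1(W) are all W)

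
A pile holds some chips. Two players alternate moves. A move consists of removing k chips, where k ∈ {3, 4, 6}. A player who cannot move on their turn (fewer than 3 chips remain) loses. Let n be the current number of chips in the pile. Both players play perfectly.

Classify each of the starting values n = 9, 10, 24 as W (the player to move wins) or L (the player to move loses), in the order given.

9: L, 10: L, 24: W

Label each position W (a win for the player to move) or L (a loss). A position with no legal move is L; any other position is W exactly when some move reaches an L, and L when every move reaches a W.
n=0: no move → L
n=1: no move → L
n=2: no move → L
n=3: can move to 0, which is L ⇒ W
n=4: can move to 1, which is L ⇒ W
n=5: can move to 2, which is L ⇒ W
n=6: can move to 2, which is L ⇒ W
n=7: can move to 1, which is L ⇒ W
n=8: can move to 2, which is L ⇒ W
n=9: moves to 6(W), 5(W), 3(W); every one is W ⇒ L
n=10: moves to 7(W), 6(W), 4(W); every one is W ⇒ L
n=11: moves to 8(W), 7(W), 5(W); every one is W ⇒ L
n=12: can move to 9, which is L ⇒ W
n=13: can move to 10, which is L ⇒ W
n=14: can move to 11, which is L ⇒ W
n=15: can move to 11, which is L ⇒ W
n=16: can move to 10, which is L ⇒ W
n=17: can move to 11, which is L ⇒ W
n=18: moves to 15(W), 14(W), 12(W); every one is W ⇒ L
n=19: moves to 16(W), 15(W), 13(W); every one is W ⇒ L
n=20: moves to 17(W), 16(W), 14(W); every one is W ⇒ L
n=21: can move to 18, which is L ⇒ W
n=22: can move to 19, which is L ⇒ W
n=23: can move to 20, which is L ⇒ W
n=24: can move to 20, which is L ⇒ W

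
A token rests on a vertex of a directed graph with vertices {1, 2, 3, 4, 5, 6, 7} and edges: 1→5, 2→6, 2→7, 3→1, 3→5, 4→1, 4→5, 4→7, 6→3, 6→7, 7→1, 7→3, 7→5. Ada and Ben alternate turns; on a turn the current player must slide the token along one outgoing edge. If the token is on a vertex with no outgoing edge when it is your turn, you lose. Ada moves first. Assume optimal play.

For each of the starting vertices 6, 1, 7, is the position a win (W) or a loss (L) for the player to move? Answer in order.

6: L, 1: W, 7: W

Compute win/loss labels from the base case upward. A position with no move is L. Any other position is W if it can reach an L in one move, else L.
Every edge goes from a vertex to one that appears earlier in the order 5, 1, 3, 7, 6, 4, 2, so processing vertices in that order labels each vertex after all of its successors.
5: no outgoing edge → L
1: reaches L-position 5 → W
3: reaches L-position 5 → W
7: reaches L-position 5 → W
6: only reaches 7(W), 3(W), all W → L
4: reaches L-position 5 → W
2: reaches L-position 6 → W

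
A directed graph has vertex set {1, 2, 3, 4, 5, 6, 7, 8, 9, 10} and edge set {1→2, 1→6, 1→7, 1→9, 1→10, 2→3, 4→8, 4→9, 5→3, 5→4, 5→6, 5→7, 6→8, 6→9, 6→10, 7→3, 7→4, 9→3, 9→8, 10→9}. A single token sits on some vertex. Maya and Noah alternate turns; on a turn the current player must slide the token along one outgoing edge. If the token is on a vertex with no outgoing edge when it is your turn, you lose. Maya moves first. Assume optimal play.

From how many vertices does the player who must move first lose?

3

Build the W/L table. Terminal = L. A non-terminal position is W if it has a move to some L; otherwise it is L.
Every edge goes from a vertex to one that appears earlier in the order 8, 3, 9, 4, 7, 10, 2, 6, 5, 1, so processing vertices in that order labels each vertex after all of its successors.
8: no outgoing edge → L
3: no outgoing edge → L
9: →3(L), so W
4: →8(L), so W
7: →3(L), so W
10: →9(W) only, which is W, so L
2: →3(L), so W
6: →10(L), so W
5: →3(L), so W
1: →10(L), so W
The L vertices are 3, 8, 10; that is 3 in all.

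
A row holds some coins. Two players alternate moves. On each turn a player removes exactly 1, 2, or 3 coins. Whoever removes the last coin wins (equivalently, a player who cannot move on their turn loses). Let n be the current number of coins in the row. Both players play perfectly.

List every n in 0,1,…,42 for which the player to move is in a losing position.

Work bottom-up. With no move the player to move loses. Otherwise the position is W if at least one move leads to an L position for the opponent, and L if every move leads to a W.
n=0: no move → L
n=1: can move to 0, which is L ⇒ W
n=2: can move to 0, which is L ⇒ W
n=3: can move to 0, which is L ⇒ W
n=4: moves to 3(W), 2(W), 1(W); every one is W ⇒ L
n=5: can move to 4, which is L ⇒ W
n=6: can move to 4, which is L ⇒ W
n=7: can move to 4, which is L ⇒ W
n=8: moves to 7(W), 6(W), 5(W); every one is W ⇒ L
n=9: can move to 8, which is L ⇒ W
n=10: can move to 8, which is L ⇒ W
n=11: can move to 8, which is L ⇒ W
n=12: moves to 11(W), 10(W), 9(W); every one is W ⇒ L
n=13: can move to 12, which is L ⇒ W
n=14: can move to 12, which is L ⇒ W
n=15: can move to 12, which is L ⇒ W
n=16: moves to 15(W), 14(W), 13(W); every one is W ⇒ L
n=17: can move to 16, which is L ⇒ W
n=18: can move to 16, which is L ⇒ W
n=19: can move to 16, which is L ⇒ W
n=20: moves to 19(W), 18(W), 17(W); every one is W ⇒ L
n=21: can move to 20, which is L ⇒ W
n=22: can move to 20, which is L ⇒ W
n=23: can move to 20, which is L ⇒ W
n=24: moves to 23(W), 22(W), 21(W); every one is W ⇒ L
n=25: can move to 24, which is L ⇒ W
n=26: can move to 24, which is L ⇒ W
n=27: can move to 24, which is L ⇒ W
n=28: moves to 27(W), 26(W), 25(W); every one is W ⇒ L
n=29: can move to 28, which is L ⇒ W
n=30: can move to 28, which is L ⇒ W
n=31: can move to 28, which is L ⇒ W
n=32: moves to 31(W), 30(W), 29(W); every one is W ⇒ L
n=33: can move to 32, which is L ⇒ W
n=34: can move to 32, which is L ⇒ W
n=35: can move to 32, which is L ⇒ W
n=36: moves to 35(W), 34(W), 33(W); every one is W ⇒ L
n=37: can move to 36, which is L ⇒ W
n=38: can move to 36, which is L ⇒ W
n=39: can move to 36, which is L ⇒ W
n=40: moves to 39(W), 38(W), 37(W); every one is W ⇒ L
n=41: can move to 40, which is L ⇒ W
n=42: can move to 40, which is L ⇒ W
The losing starting values of n are exactly the entries labelled L in this table (11 of them).

0, 4, 8, 12, 16, 20, 24, 28, 32, 36, 40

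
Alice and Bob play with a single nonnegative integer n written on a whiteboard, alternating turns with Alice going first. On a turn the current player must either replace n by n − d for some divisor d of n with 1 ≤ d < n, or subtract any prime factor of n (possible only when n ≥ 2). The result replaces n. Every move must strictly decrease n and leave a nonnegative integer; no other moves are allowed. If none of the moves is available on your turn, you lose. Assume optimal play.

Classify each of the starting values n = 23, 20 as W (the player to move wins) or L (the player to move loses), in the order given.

23: W, 20: L

Classify positions by backward induction: terminal positions (no move available) are L. From any other position, the mover wins iff some move reaches an L.
n=0: no move → L
n=1: no move → L
n=2: can move to 0, which is L ⇒ W
n=3: can move to 0, which is L ⇒ W
n=4: moves to 2(W), 3(W); every one is W ⇒ L
n=5: can move to 0, which is L ⇒ W
n=6: can move to 4, which is L ⇒ W
n=7: can move to 0, which is L ⇒ W
n=8: can move to 4, which is L ⇒ W
n=9: moves to 6(W), 8(W); every one is W ⇒ L
n=10: can move to 9, which is L ⇒ W
n=11: can move to 0, which is L ⇒ W
n=12: can move to 9, which is L ⇒ W
n=13: can move to 0, which is L ⇒ W
n=14: moves to 7(W), 12(W), 13(W); every one is W ⇒ L
n=15: can move to 14, which is L ⇒ W
n=16: can move to 14, which is L ⇒ W
n=17: can move to 0, which is L ⇒ W
n=18: can move to 9, which is L ⇒ W
n=19: can move to 0, which is L ⇒ W
n=20: moves to 10(W), 15(W), 16(W), 18(W), 19(W); every one is W ⇒ L
n=21: can move to 14, which is L ⇒ W
n=22: can move to 20, which is L ⇒ W
n=23: can move to 0, which is L ⇒ W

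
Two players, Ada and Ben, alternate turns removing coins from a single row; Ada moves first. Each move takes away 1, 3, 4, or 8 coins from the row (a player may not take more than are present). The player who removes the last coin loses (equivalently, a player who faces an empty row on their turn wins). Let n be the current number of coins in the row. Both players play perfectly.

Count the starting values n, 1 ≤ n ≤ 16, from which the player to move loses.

Use the standard recursion: the mover wins at a terminal position; elsewhere, the mover wins exactly when some move hands the opponent an L position.
n=0: no move; the opponent has just taken the last coin and therefore loses → W
n=1: L (sole option 0(W) is W)
n=2: W (go to 1, an L position)
n=3: L (options 2(W), 0(W) are all W)
n=4: W (go to 3, an L position)
n=5: W (go to 1, an L position)
n=6: W (go to 3, an L position)
n=7: W (go to 3, an L position)
n=8: L (options 7(W), 5(W), 4(W), 0(W) are all W)
n=9: W (go to 8, an L position)
n=10: L (options 9(W), 7(W), 6(W), 2(W) are all W)
n=11: W (go to 10, an L position)
n=12: W (go to 8, an L position)
n=13: W (go to 10, an L position)
n=14: W (go to 10, an L position)
n=15: L (options 14(W), 12(W), 11(W), 7(W) are all W)
n=16: W (go to 15, an L position)
L entries with 1 ≤ n ≤ 16 (the range starts at n=1): n = 1, 3, 8, 10, 15; that makes 5.

5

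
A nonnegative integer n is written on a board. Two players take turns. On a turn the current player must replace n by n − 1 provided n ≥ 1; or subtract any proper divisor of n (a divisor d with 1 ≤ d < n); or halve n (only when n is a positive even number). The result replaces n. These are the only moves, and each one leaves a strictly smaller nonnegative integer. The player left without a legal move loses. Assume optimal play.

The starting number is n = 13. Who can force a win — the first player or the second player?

The second player wins.

Work bottom-up. With no move the player to move loses. Otherwise the position is W if at least one move leads to an L position for the opponent, and L if every move leads to a W.
n=0: no move → L
n=1: can move to 0, which is L ⇒ W
n=2: the only move is to 1(W), a W ⇒ L
n=3: can move to 2, which is L ⇒ W
n=4: can move to 2, which is L ⇒ W
n=5: the only move is to 4(W), a W ⇒ L
n=6: can move to 5, which is L ⇒ W
n=7: the only move is to 6(W), a W ⇒ L
n=8: can move to 7, which is L ⇒ W
n=9: moves to 6(W), 8(W); every one is W ⇒ L
n=10: can move to 5, which is L ⇒ W
n=11: the only move is to 10(W), a W ⇒ L
n=12: can move to 9, which is L ⇒ W
n=13: the only move is to 12(W), a W ⇒ L
The starting position 13 is L: whatever the player to move does, the opponent receives a W position.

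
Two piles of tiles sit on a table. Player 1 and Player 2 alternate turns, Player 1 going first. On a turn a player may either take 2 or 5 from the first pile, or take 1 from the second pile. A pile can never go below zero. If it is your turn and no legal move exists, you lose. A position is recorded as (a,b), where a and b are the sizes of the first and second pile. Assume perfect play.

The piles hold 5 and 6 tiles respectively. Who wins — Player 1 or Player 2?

Player 1 wins.

Build the W/L table. Terminal = L. A non-terminal position is W if it has a move to some L; otherwise it is L.
No move ever increases a pile, so every position that can arise here has a ≤ 5 and b ≤ 6; it is enough to label the cells with 0 ≤ a ≤ 5 and 0 ≤ b ≤ 6.
Every move lowers a or b (never raises either), so fill the grid row by row in increasing a, and left to right within a row: each cell's successors are then already labelled.
      b=0  b=1  b=2  b=3  b=4  b=5  b=6
a=0:    L    W    L    W    L    W    L
a=1:    L    W    L    W    L    W    L
a=2:    W    L    W    L    W    L    W
a=3:    W    L    W    L    W    L    W
a=4:    L    W    L    W    L    W    L
a=5:    W    W    W    W    W    W    W
Cells with no legal move (terminal, hence L): (0,0), (1,0).
The remaining L cells, each justified by listing all of its moves:
(0,2): the only move is to (0,1)(W), a W ⇒ L
(0,4): the only move is to (0,3)(W), a W ⇒ L
(0,6): the only move is to (0,5)(W), a W ⇒ L
(1,2): the only move is to (1,1)(W), a W ⇒ L
(1,4): the only move is to (1,3)(W), a W ⇒ L
(1,6): the only move is to (1,5)(W), a W ⇒ L
(2,1): moves to (0,1)(W), (2,0)(W); every one is W ⇒ L
(2,3): moves to (0,3)(W), (2,2)(W); every one is W ⇒ L
(2,5): moves to (0,5)(W), (2,4)(W); every one is W ⇒ L
(3,1): moves to (1,1)(W), (3,0)(W); every one is W ⇒ L
(3,3): moves to (1,3)(W), (3,2)(W); every one is W ⇒ L
(3,5): moves to (1,5)(W), (3,4)(W); every one is W ⇒ L
(4,0): the only move is to (2,0)(W), a W ⇒ L
(4,2): moves to (2,2)(W), (4,1)(W); every one is W ⇒ L
(4,4): moves to (2,4)(W), (4,3)(W); every one is W ⇒ L
(4,6): moves to (2,6)(W), (4,5)(W); every one is W ⇒ L
Every other cell has at least one move into one of the L cells above, so it is W.
From (5,6) Player 1 can move to (0,6), reaching an L position.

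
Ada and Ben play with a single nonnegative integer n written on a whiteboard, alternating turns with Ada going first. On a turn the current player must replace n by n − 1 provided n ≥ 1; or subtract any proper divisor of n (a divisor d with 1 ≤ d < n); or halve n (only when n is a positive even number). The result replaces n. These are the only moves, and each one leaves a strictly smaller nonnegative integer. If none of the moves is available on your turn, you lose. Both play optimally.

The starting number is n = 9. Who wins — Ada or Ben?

Ben wins.

Use the standard recursion: the mover loses at a terminal position; elsewhere, the mover wins exactly when some move hands the opponent an L position.
n=0: no move → L
n=1: →0(L), so W
n=2: →1(W) only, which is W, so L
n=3: →2(L), so W
n=4: →2(L), so W
n=5: →4(W) only, which is W, so L
n=6: →5(L), so W
n=7: →6(W) only, which is W, so L
n=8: →7(L), so W
n=9: →6(W), 8(W) — all W, so L
The starting position 9 is L: whatever Ada does, the opponent receives a W position.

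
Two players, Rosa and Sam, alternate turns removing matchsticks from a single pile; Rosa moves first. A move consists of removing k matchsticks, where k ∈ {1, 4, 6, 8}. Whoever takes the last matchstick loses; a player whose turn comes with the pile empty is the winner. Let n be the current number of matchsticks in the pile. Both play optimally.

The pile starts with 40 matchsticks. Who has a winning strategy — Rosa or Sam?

Classify positions by backward induction: terminal positions (no move available) are W. From any other position, the mover wins iff some move reaches an L.
n=0: no move; the opponent has just taken the last matchstick and therefore loses → W
n=1: →0(W) only, which is W, so L
n=2: →1(L), so W
n=3: →2(W) only, which is W, so L
n=4: →3(L), so W
n=5: →1(L), so W
n=6: →5(W), 2(W), 0(W) — all W, so L
n=7: →6(L), so W
n=8: →7(W), 4(W), 2(W), 0(W) — all W, so L
n=9: →8(L), so W
n=10: →6(L), so W
n=11: →3(L), so W
n=12: →8(L), so W
n=13: →12(W), 9(W), 7(W), 5(W) — all W, so L
n=14: →13(L), so W
n=15: →14(W), 11(W), 9(W), 7(W) — all W, so L
n=16: →15(L), so W
n=17: →13(L), so W
n=18: →17(W), 14(W), 12(W), 10(W) — all W, so L
n=19: →18(L), so W
n=20: →19(W), 16(W), 14(W), 12(W) — all W, so L
n=21: →20(L), so W
n=22: →18(L), so W
n=23: →15(L), so W
n=24: →20(L), so W
n=25: →24(W), 21(W), 19(W), 17(W) — all W, so L
n=26: →25(L), so W
n=27: →26(W), 23(W), 21(W), 19(W) — all W, so L
n=28: →27(L), so W
n=29: →25(L), so W
n=30: →29(W), 26(W), 24(W), 22(W) — all W, so L
n=31: →30(L), so W
n=32: →31(W), 28(W), 26(W), 24(W) — all W, so L
n=33: →32(L), so W
n=34: →30(L), so W
n=35: →27(L), so W
n=36: →32(L), so W
n=37: →36(W), 33(W), 31(W), 29(W) — all W, so L
n=38: →37(L), so W
n=39: →38(W), 35(W), 33(W), 31(W) — all W, so L
n=40: →39(L), so W
The starting position 40 is W: Rosa should remove 1, leaving 39, handing over an L position.

Rosa wins.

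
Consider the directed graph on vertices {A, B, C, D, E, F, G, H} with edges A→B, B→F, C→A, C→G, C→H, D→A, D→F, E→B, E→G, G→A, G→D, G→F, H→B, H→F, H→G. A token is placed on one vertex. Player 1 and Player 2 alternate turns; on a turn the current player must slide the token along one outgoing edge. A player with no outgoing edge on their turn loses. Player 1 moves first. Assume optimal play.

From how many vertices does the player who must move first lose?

Work bottom-up. With no move the player to move loses. Otherwise the position is W if at least one move leads to an L position for the opponent, and L if every move leads to a W.
Every edge goes from a vertex to one that appears earlier in the order F, B, A, D, G, E, H, C, so processing vertices in that order labels each vertex after all of its successors.
F: no outgoing edge → L
B: W (go to F, an L position)
A: L (sole option B(W) is W)
D: W (go to A, an L position)
G: W (go to A, an L position)
E: L (options G(W), B(W) are all W)
H: W (go to F, an L position)
C: W (go to A, an L position)
The L vertices are A, E, F; that is 3 in all.

3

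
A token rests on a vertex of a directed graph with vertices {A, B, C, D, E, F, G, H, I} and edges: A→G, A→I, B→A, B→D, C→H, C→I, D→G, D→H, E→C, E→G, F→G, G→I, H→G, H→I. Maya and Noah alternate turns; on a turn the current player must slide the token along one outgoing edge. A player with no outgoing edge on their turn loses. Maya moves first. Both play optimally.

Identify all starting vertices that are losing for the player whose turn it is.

D, E, F, I

Positions with no move are L. A position that does have a move is losing for the player to move precisely when every available move leads to a winning position for the opponent. Fill in the labels:
Every edge goes from a vertex to one that appears earlier in the order I, G, H, A, D, B, C, E, F, so processing vertices in that order labels each vertex after all of its successors.
I: no outgoing edge → L
G: →I(L), so W
H: →I(L), so W
A: →I(L), so W
D: →H(W), G(W) — all W, so L
B: →D(L), so W
C: →I(L), so W
E: →C(W), G(W) — all W, so L
F: →G(W) only, which is W, so L
The losing starting vertices are exactly the entries labelled L in this table (4 of them).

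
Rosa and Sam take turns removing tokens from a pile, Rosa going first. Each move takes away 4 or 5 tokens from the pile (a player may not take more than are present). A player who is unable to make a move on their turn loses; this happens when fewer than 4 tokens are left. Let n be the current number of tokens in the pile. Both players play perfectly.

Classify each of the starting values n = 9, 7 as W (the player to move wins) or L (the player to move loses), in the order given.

9: L, 7: W

Work bottom-up. With no move the player to move loses. Otherwise the position is W if at least one move leads to an L position for the opponent, and L if every move leads to a W.
n=0: no move → L
n=1: no move → L
n=2: no move → L
n=3: no move → L
n=4: reaches L-position 0 → W
n=5: reaches L-position 1 → W
n=6: reaches L-position 2 → W
n=7: reaches L-position 3 → W
n=8: reaches L-position 3 → W
n=9: only reaches 5(W), 4(W), all W → L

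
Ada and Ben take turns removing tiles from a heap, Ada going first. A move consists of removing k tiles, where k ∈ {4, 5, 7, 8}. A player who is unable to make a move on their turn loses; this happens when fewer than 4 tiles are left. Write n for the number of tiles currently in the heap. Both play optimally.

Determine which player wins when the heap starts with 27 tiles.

Compute win/loss labels from the base case upward. A position with no move is L. Any other position is W if it can reach an L in one move, else L.
n=0: no move → L
n=1: no move → L
n=2: no move → L
n=3: no move → L
n=4: W (go to 0, an L position)
n=5: W (go to 1, an L position)
n=6: W (go to 2, an L position)
n=7: W (go to 3, an L position)
n=8: W (go to 3, an L position)
n=9: W (go to 2, an L position)
n=10: W (go to 3, an L position)
n=11: W (go to 3, an L position)
n=12: L (options 8(W), 7(W), 5(W), 4(W) are all W)
n=13: L (options 9(W), 8(W), 6(W), 5(W) are all W)
n=14: L (options 10(W), 9(W), 7(W), 6(W) are all W)
n=15: L (options 11(W), 10(W), 8(W), 7(W) are all W)
n=16: W (go to 12, an L position)
n=17: W (go to 13, an L position)
n=18: W (go to 14, an L position)
n=19: W (go to 15, an L position)
n=20: W (go to 15, an L position)
n=21: W (go to 14, an L position)
n=22: W (go to 15, an L position)
n=23: W (go to 15, an L position)
n=24: L (options 20(W), 19(W), 17(W), 16(W) are all W)
n=25: L (options 21(W), 20(W), 18(W), 17(W) are all W)
n=26: L (options 22(W), 21(W), 19(W), 18(W) are all W)
n=27: L (options 23(W), 22(W), 20(W), 19(W) are all W)
The starting position 27 is L: whatever Ada does, the opponent receives a W position.

Ben wins.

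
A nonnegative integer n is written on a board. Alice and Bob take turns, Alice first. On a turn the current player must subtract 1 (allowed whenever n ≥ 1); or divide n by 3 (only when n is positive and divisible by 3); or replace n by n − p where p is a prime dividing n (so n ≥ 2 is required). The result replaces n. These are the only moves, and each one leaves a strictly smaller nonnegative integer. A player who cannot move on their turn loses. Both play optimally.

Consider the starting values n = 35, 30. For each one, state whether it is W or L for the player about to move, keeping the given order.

Positions with no move are L. A position that does have a move is losing for the player to move precisely when every available move leads to a winning position for the opponent. Fill in the labels:
n=0: no move → L
n=1: W (go to 0, an L position)
n=2: W (go to 0, an L position)
n=3: W (go to 0, an L position)
n=4: L (options 2(W), 3(W) are all W)
n=5: W (go to 0, an L position)
n=6: W (go to 4, an L position)
n=7: W (go to 0, an L position)
n=8: L (options 6(W), 7(W) are all W)
n=9: W (go to 8, an L position)
n=10: W (go to 8, an L position)
n=11: W (go to 0, an L position)
n=12: W (go to 4, an L position)
n=13: W (go to 0, an L position)
n=14: L (options 7(W), 12(W), 13(W) are all W)
n=15: W (go to 14, an L position)
n=16: W (go to 14, an L position)
n=17: W (go to 0, an L position)
n=18: L (options 6(W), 15(W), 16(W), 17(W) are all W)
n=19: W (go to 0, an L position)
n=20: W (go to 18, an L position)
n=21: W (go to 14, an L position)
n=22: L (options 11(W), 20(W), 21(W) are all W)
n=23: W (go to 0, an L position)
n=24: W (go to 8, an L position)
n=25: L (options 20(W), 24(W) are all W)
n=26: W (go to 25, an L position)
n=27: L (options 9(W), 24(W), 26(W) are all W)
n=28: W (go to 27, an L position)
n=29: W (go to 0, an L position)
n=30: W (go to 25, an L position)
n=31: W (go to 0, an L position)
n=32: L (options 30(W), 31(W) are all W)
n=33: W (go to 22, an L position)
n=34: W (go to 32, an L position)
n=35: L (options 28(W), 30(W), 34(W) are all W)

35: L, 30: W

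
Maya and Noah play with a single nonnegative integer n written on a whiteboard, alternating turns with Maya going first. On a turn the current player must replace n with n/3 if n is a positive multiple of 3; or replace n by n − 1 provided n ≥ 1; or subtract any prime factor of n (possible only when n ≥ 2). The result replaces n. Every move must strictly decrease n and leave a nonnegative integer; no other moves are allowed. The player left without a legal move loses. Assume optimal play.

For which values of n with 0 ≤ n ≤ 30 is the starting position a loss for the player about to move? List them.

0, 4, 8, 14, 18, 22, 25, 27

Build the W/L table. Terminal = L. A non-terminal position is W if it has a move to some L; otherwise it is L.
n=0: no move → L
n=1: reaches L-position 0 → W
n=2: reaches L-position 0 → W
n=3: reaches L-position 0 → W
n=4: only reaches 2(W), 3(W), all W → L
n=5: reaches L-position 0 → W
n=6: reaches L-position 4 → W
n=7: reaches L-position 0 → W
n=8: only reaches 6(W), 7(W), all W → L
n=9: reaches L-position 8 → W
n=10: reaches L-position 8 → W
n=11: reaches L-position 0 → W
n=12: reaches L-position 4 → W
n=13: reaches L-position 0 → W
n=14: only reaches 7(W), 12(W), 13(W), all W → L
n=15: reaches L-position 14 → W
n=16: reaches L-position 14 → W
n=17: reaches L-position 0 → W
n=18: only reaches 6(W), 15(W), 16(W), 17(W), all W → L
n=19: reaches L-position 0 → W
n=20: reaches L-position 18 → W
n=21: reaches L-position 14 → W
n=22: only reaches 11(W), 20(W), 21(W), all W → L
n=23: reaches L-position 0 → W
n=24: reaches L-position 8 → W
n=25: only reaches 20(W), 24(W), all W → L
n=26: reaches L-position 25 → W
n=27: only reaches 9(W), 24(W), 26(W), all W → L
n=28: reaches L-position 27 → W
n=29: reaches L-position 0 → W
n=30: reaches L-position 25 → W
The losing starting values of n are exactly the entries labelled L in this table (8 of them).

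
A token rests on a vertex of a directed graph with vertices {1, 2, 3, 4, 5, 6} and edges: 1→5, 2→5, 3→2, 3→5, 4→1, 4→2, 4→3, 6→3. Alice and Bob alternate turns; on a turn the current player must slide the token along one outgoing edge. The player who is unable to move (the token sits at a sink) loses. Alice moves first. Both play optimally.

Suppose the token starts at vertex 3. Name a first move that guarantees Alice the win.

Label each position W (a win for the player to move) or L (a loss). A position with no legal move is L; any other position is W exactly when some move reaches an L, and L when every move reaches a W.
Every edge goes from a vertex to one that appears earlier in the order 5, 2, 1, 3, 4, 6, so processing vertices in that order labels each vertex after all of its successors.
5: no outgoing edge → L
2: W (go to 5, an L position)
1: W (go to 5, an L position)
3: W (go to 5, an L position)
4: L (options 3(W), 1(W), 2(W) are all W)
6: L (sole option 3(W) is W)
From 3, the L positions reachable in one move are: 5.

Move to 5.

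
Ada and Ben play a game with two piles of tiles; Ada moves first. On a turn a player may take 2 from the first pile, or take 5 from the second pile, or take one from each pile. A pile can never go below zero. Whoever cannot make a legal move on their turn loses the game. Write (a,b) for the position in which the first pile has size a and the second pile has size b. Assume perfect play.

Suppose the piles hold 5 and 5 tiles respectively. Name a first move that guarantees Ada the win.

Compute win/loss labels from the base case upward. A position with no move is L. Any other position is W if it can reach an L in one move, else L.
No move ever increases a pile, so every position that can arise here has a ≤ 5 and b ≤ 5; it is enough to label the cells with 0 ≤ a ≤ 5 and 0 ≤ b ≤ 5.
Every move lowers a or b (never raises either), so fill the grid row by row in increasing a, and left to right within a row: each cell's successors are then already labelled.
      b=0  b=1  b=2  b=3  b=4  b=5
a=0:    L    L    L    L    L    W
a=1:    L    W    W    W    W    W
a=2:    W    W    W    W    W    L
a=3:    W    L    L    L    L    L
a=4:    L    L    W    W    W    W
a=5:    L    W    W    W    W    W
Cells with no legal move (terminal, hence L): (0,0), (0,1), (0,2), (0,3), (0,4), (1,0).
The remaining L cells, each justified by listing all of its moves:
(2,5): →(0,5)(W), (2,0)(W), (1,4)(W) — all W, so L
(3,1): →(1,1)(W), (2,0)(W) — all W, so L
(3,2): →(1,2)(W), (2,1)(W) — all W, so L
(3,3): →(1,3)(W), (2,2)(W) — all W, so L
(3,4): →(1,4)(W), (2,3)(W) — all W, so L
(3,5): →(1,5)(W), (3,0)(W), (2,4)(W) — all W, so L
(4,0): →(2,0)(W) only, which is W, so L
(4,1): →(2,1)(W), (3,0)(W) — all W, so L
(5,0): →(3,0)(W) only, which is W, so L
Every other cell has at least one move into one of the L cells above, so it is W.
From (5,5), the L positions reachable in one move are: (3,5), (5,0). Any move reaching one of these is winning.

Move to (3,5).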